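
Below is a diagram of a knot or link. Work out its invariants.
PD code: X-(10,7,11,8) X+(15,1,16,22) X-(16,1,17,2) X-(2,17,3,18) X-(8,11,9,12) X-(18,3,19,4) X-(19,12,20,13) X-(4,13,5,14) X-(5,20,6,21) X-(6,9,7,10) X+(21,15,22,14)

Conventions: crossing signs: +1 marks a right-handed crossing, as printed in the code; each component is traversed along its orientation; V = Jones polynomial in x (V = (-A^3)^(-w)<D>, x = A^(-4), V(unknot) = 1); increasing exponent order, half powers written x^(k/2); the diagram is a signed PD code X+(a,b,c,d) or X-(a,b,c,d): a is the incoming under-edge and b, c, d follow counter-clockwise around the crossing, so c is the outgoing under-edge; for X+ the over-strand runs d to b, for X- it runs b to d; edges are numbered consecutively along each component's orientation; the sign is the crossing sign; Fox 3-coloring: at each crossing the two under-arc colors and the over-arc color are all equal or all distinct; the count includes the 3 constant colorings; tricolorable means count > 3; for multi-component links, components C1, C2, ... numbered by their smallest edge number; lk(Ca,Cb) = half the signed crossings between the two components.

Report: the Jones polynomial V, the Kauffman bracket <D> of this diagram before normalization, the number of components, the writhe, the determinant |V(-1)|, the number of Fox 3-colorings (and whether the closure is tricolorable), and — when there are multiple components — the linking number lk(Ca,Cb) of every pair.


V(x) = x^-8 - 2x^-7 + x^-6 - 2x^-5 + 2x^-4 + x^-2
bracket: -A^-13 - 2A^-5 + 2A^-1 - A^3 + 2A^7 - A^11, w = -7
1 component, writhe -7, over 11 crossings
det 9, colorings 27 of 3^11 — tricolorable
observation: |V(-1)| = 9: so tricolorable, since 3 divides 9


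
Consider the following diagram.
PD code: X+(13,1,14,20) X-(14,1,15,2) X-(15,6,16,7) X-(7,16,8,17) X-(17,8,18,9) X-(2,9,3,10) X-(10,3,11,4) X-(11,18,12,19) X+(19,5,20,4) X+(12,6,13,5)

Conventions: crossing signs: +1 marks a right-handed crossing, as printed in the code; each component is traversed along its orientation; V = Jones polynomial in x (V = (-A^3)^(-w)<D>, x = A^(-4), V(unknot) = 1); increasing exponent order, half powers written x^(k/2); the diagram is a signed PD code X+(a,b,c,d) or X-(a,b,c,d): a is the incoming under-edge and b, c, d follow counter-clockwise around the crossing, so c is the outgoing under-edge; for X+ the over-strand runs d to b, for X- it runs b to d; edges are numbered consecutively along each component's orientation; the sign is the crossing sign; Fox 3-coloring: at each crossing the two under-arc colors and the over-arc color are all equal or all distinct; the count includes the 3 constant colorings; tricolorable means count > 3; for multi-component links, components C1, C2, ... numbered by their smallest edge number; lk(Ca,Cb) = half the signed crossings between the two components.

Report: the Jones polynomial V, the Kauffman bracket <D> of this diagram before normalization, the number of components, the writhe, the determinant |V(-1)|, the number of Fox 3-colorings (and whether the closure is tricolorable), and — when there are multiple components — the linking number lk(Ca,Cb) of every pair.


V(x) = -x^-6 + x^-5 - x^-4 + 2x^-3 - x^-2 + x^-1
bracket: A^-8 - A^-4 + 2 - A^4 + A^8 - A^12, w = -4
1 component, writhe -4, over 10 crossings
det 7, colorings 3 of 3^10 — not tricolorable
observation: |V(-1)| = 7: so not tricolorable, since 3 does not divide 7


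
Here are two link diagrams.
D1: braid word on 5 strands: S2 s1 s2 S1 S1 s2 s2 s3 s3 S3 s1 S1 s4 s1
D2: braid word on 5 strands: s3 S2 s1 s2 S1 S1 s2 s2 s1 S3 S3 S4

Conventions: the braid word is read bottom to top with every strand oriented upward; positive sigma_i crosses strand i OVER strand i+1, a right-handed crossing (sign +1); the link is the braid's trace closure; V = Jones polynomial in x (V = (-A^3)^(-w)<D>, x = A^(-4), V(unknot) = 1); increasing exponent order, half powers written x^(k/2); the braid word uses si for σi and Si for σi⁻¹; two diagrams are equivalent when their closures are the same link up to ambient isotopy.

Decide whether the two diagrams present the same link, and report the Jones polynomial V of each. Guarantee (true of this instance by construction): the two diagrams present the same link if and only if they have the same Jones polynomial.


same link: yes
V(D1) = -x^-1 + 2 - x + 2x^2 - x^3 + x^4 - x^5  [14 crossings, <D> = -A^-8 + A^-4 - 1 + 2A^4 - A^8 + 2A^12 - A^16, w = +4]
V(D2) = -x^-1 + 2 - x + 2x^2 - x^3 + x^4 - x^5  [12 crossings, <D> = -A^-20 + A^-16 - A^-12 + 2A^-8 - A^-4 + 2 - A^4, w = 0]
insight: D2 (12 crossings) and D1 (14) are Markov-related braid presentations


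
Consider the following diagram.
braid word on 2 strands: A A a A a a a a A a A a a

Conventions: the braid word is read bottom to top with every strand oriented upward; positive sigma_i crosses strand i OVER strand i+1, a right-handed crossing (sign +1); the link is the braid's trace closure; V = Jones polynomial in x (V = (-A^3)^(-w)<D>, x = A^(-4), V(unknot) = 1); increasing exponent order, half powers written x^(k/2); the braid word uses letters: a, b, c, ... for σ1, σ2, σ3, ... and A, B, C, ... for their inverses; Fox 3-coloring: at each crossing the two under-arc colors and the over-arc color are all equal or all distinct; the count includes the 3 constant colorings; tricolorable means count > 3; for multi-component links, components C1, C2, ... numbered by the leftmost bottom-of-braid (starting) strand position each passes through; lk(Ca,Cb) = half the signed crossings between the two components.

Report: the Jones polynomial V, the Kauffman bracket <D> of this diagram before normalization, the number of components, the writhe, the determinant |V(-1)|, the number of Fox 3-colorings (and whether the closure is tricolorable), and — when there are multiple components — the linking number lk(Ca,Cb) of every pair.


V = x + x^3 - x^4
<D> = A^-7 - A^-3 - A^5 (w = +3)
1 component over 13 crossings, w = +3
9 Fox colorings among 3^13, |V(-1)| = 3: tricolorable
why: a (2,3) torus form — a single generator 3 times


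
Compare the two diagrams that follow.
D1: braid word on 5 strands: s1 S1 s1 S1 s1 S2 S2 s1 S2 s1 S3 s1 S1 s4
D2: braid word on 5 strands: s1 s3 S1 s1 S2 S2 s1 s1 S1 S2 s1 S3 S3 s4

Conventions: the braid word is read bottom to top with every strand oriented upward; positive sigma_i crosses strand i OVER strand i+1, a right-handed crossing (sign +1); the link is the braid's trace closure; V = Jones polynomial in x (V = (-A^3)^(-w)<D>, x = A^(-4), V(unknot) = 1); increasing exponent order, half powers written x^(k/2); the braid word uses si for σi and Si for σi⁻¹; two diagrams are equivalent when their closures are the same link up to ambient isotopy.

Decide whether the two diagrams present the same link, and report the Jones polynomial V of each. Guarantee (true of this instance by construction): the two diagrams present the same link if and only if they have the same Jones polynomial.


equivalent: yes
D1 (bracket -A^-12 + 2A^-8 - 2A^-4 + 3 - 2A^4 + 2A^8 - A^12; 14 crossings at w = 0): V = -x^-3 + 2x^-2 - 2x^-1 + 3 - 2x + 2x^2 - x^3
V(D2) = -x^-3 + 2x^-2 - 2x^-1 + 3 - 2x + 2x^2 - x^3  (w 0, c 14, <D> = -A^-12 + 2A^-8 - 2A^-4 + 3 - 2A^4 + 2A^8 - A^12)
key observation: all 2 diagrams share one V(x), hence one class


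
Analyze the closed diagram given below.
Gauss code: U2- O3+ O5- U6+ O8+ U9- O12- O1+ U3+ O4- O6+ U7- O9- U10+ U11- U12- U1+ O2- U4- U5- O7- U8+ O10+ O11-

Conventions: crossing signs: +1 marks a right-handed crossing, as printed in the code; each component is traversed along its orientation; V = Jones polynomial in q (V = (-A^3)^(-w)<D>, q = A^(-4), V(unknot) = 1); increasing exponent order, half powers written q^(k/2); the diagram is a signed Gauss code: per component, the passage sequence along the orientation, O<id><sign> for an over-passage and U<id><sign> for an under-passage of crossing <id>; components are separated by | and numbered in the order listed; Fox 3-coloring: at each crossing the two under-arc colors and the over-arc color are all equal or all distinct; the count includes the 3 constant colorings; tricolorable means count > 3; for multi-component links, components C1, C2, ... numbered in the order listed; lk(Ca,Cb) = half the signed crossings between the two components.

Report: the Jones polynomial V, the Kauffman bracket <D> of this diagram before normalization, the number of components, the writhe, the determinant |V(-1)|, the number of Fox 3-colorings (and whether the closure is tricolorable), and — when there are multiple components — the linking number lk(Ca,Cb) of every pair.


Jones polynomial: V(q) = -q^-5 + q^-4 - q^-3 + 2q^-2 - q^-1 + 2 - q
<D> = -A^-10 + 2A^-6 - A^-2 + 2A^2 - A^6 + A^10 - A^14; writhe -2
components 1, writhe -2 (12 crossings)
3-colorings: 9 of 3^12, det 9 — tricolorable
note: the span of V is 6, forcing >= 6 crossings in any diagram


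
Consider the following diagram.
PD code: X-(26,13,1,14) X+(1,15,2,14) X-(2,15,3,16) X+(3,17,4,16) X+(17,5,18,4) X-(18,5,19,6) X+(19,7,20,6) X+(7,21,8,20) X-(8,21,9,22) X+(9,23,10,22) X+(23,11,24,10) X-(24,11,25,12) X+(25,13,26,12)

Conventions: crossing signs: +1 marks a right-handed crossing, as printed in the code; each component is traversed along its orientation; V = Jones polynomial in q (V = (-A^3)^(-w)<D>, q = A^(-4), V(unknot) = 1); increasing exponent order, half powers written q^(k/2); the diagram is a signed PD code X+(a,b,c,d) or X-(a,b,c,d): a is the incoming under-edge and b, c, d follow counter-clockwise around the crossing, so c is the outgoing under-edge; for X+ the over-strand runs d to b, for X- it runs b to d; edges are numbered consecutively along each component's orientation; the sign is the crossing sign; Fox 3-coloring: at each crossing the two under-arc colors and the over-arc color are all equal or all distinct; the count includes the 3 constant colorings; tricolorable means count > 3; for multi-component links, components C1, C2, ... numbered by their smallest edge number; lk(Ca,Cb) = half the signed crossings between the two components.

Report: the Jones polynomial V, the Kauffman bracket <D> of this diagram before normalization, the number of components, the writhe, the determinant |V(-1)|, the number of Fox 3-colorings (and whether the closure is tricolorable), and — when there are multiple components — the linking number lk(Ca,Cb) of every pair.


V(q) = q + q^3 - q^4
bracket: A^-7 - A^-3 - A^5, w = +3
1 component, writhe +3, over 13 crossings
det 3, colorings 9 of 3^13 — tricolorable
observation: |V(-1)| = 3: so tricolorable, since 3 divides 3


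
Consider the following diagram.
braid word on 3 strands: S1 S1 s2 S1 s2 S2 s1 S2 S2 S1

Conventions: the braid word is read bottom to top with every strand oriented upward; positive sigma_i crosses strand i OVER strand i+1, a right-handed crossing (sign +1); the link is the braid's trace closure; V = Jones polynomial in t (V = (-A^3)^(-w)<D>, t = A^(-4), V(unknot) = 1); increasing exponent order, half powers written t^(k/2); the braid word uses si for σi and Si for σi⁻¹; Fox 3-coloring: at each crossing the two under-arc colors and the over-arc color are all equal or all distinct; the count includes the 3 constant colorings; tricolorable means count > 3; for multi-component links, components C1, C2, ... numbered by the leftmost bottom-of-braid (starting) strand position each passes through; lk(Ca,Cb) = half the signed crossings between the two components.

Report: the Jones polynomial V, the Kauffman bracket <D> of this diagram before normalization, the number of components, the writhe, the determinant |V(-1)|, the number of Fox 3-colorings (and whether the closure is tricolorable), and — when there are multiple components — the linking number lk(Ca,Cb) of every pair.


V = -t^-4 + t^-3 + t^-1
<D> = A^-8 + 1 - A^4 (w = -4)
1 component over 10 crossings, w = -4
9 Fox colorings among 3^10, |V(-1)| = 3: tricolorable
why: free reduction leaves σ1⁻¹ σ1⁻¹ σ2⁻¹ σ1⁻¹ of the original 10 letters


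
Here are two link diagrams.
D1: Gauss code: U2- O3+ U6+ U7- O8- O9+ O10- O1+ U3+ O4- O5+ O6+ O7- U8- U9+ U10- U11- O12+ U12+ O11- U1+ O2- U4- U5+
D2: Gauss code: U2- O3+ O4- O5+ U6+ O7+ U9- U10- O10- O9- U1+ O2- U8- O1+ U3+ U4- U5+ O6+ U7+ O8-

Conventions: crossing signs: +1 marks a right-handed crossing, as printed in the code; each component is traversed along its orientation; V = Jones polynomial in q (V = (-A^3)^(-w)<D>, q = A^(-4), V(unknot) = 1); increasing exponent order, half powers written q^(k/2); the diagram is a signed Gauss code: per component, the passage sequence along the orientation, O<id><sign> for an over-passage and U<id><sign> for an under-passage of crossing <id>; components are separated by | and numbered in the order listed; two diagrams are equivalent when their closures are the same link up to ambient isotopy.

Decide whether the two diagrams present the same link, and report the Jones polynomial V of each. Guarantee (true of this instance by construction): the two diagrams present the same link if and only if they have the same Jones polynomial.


equivalent: no
V(D1) = 1  (w 0, c 12, <D> = 1)
D2 (bracket A^-20 - 2A^-16 + 2A^-12 - 2A^-8 + 2A^-4 - 1 + A^4; 10 crossings at w = 0): V = q^-1 - 1 + 2q - 2q^2 + 2q^3 - 2q^4 + q^5
why: 2 values of V(q) split the 2 diagrams


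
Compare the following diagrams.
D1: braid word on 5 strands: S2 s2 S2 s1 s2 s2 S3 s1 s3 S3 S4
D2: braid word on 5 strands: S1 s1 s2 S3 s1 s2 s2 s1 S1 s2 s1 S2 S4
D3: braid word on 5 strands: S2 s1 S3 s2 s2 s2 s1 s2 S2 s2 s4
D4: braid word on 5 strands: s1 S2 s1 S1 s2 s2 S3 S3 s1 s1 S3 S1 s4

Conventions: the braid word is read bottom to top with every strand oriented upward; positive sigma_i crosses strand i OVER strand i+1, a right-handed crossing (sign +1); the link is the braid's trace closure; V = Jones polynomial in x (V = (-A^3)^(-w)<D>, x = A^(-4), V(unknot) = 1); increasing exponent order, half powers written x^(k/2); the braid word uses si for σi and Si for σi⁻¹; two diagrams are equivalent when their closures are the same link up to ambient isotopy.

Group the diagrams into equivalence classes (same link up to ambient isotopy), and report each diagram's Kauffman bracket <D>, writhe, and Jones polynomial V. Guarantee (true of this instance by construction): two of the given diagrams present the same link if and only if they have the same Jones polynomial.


grouping into links: {D1} | {D2, D3} | {D4}
V(D1) = -x^(1/2) + x^(3/2) - x^(5/2) - x^(9/2)  (w +1, c 11, <D> = A^-15 + A^-7 - A^-3 + A)
V(D2) = -x^(3/2) - 2x^(7/2) + x^(9/2) - x^(11/2) + x^(13/2)  [13 crossings, <D> = -A^-17 + A^-13 - A^-9 + 2A^-5 + A^3, w = +3]
V(D3) = -x^(3/2) - 2x^(7/2) + x^(9/2) - x^(11/2) + x^(13/2)  (w +5, c 11, <D> = -A^-11 + A^-7 - A^-3 + 2A + A^9)
V(D4) = x^(-7/2) - x^(-5/2) + x^(-3/2) - 2x^(-1/2) - x^(3/2)  [13 crossings, <D> = A^-3 + 2A^5 - A^9 + A^13 - A^17, w = +1]
why: comparing 4 Jones polynomials yields 3 groups


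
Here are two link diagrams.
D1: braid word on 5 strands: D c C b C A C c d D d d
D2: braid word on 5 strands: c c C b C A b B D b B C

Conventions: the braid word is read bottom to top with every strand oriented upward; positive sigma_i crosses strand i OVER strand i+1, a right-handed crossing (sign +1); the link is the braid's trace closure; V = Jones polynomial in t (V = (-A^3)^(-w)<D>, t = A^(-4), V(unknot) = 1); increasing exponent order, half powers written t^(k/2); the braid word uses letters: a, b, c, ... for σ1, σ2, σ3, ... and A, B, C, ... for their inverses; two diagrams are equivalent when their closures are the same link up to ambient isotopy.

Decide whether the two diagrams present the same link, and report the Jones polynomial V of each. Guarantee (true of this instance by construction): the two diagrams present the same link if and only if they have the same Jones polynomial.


equivalent: yes
V(D1) = 1  (w 0, c 12, <D> = 1)
V(D2) = 1  [12 crossings, <D> = A^-6, w = -2]
key observation: from 12 to 12 crossings by R-moves: one link, two diagrams


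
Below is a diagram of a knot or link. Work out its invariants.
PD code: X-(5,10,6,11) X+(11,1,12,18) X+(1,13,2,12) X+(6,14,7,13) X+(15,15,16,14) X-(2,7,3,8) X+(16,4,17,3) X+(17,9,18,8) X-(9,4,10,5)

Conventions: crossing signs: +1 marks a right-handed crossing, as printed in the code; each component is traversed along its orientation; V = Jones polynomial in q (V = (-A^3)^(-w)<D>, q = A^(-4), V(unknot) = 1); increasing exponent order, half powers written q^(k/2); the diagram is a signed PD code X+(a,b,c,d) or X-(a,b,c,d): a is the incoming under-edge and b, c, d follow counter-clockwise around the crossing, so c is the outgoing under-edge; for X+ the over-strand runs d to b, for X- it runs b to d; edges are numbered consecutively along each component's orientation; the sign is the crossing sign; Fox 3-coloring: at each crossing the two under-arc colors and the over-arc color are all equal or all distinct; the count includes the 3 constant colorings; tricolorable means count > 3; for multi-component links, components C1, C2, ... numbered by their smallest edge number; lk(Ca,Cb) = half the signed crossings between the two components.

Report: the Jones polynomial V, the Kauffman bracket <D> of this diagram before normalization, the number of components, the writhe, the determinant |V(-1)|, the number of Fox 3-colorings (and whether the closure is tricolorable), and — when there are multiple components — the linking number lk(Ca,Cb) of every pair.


V(q) = -q^-1 + 2 - q + 2q^2 - q^3 + q^4 - q^5
bracket: A^-11 - A^-7 + A^-3 - 2A + A^5 - 2A^9 + A^13, w = +3
1 component, writhe +3, over 9 crossings
det 9, colorings 9 of 3^9 — tricolorable
observation: V spans 6 powers of q: at least 6 crossings in any diagram


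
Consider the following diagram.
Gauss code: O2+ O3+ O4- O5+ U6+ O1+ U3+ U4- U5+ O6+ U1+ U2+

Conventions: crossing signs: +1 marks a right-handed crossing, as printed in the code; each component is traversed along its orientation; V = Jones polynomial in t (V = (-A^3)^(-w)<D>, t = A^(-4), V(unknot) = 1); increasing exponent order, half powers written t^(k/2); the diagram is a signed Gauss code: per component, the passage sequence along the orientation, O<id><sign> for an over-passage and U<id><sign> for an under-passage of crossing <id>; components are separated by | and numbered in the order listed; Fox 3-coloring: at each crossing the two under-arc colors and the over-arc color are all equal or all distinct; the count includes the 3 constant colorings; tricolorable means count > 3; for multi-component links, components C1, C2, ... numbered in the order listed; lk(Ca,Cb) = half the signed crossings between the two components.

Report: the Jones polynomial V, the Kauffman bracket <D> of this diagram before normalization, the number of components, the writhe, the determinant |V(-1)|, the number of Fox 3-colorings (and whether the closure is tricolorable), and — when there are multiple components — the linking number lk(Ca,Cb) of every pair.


V(t) = t + t^3 - t^4
bracket: -A^-4 + 1 + A^8, w = +4
1 component, writhe +4, over 6 crossings
det 3, colorings 9 of 3^6 — tricolorable
observation: det 3 = |V(-1)|; divisible by 3, so tricolorable


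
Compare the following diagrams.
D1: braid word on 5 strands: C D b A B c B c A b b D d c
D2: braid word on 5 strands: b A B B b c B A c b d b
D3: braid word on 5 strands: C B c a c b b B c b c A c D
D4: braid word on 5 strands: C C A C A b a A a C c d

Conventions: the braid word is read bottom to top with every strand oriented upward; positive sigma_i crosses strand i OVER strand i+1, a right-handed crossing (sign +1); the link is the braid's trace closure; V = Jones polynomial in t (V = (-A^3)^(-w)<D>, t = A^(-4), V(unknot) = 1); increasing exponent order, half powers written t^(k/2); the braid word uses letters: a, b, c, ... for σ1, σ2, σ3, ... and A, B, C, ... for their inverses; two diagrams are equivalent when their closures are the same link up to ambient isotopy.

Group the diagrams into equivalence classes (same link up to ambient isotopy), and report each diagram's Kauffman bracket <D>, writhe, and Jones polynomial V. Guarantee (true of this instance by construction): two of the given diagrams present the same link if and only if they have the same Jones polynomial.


classes: {D1, D2} | {D3} | {D4}
V(D1) = t^-3 - t^-2 + t^-1 - 1 + t - t^2 + t^3  [14 crossings, <D> = A^-12 - A^-8 + A^-4 - 1 + A^4 - A^8 + A^12, w = 0]
D2 (bracket A^-6 - A^-2 + A^2 - A^6 + A^10 - A^14 + A^18; 12 crossings at w = +2): V = t^-3 - t^-2 + t^-1 - 1 + t - t^2 + t^3
D3 (bracket -A^-16 + A^-12 - A^-8 + A^-4 + A^4; 14 crossings at w = +4): V = t^2 + t^4 - t^5 + t^6 - t^7
D4 (bracket A^-2 + A^6 - A^10; 12 crossings at w = -2): V = -t^-4 + t^-3 + t^-1
insight: V(t) takes 3 values over 4 diagrams, fixing the grouping


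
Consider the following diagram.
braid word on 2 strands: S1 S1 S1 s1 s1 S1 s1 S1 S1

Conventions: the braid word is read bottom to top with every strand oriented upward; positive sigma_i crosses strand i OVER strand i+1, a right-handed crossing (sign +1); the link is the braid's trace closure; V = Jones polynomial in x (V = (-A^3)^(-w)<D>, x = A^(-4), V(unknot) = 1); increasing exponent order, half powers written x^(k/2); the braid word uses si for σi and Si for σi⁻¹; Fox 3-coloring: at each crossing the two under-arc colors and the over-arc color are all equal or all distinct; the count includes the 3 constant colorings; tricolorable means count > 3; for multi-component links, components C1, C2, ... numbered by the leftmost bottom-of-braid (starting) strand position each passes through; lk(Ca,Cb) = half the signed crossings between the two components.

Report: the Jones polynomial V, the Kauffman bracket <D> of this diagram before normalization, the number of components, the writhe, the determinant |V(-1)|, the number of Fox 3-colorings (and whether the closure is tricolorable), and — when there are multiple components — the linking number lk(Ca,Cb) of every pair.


Jones polynomial: V(x) = -x^-4 + x^-3 + x^-1
<D> = -A^-5 - A^3 + A^7; writhe -3
components 1, writhe -3 (9 crossings)
3-colorings: 9 of 3^9, det 3 — tricolorable
note: the word shrinks to σ1⁻¹ σ1⁻¹ σ1⁻¹ after cancelling


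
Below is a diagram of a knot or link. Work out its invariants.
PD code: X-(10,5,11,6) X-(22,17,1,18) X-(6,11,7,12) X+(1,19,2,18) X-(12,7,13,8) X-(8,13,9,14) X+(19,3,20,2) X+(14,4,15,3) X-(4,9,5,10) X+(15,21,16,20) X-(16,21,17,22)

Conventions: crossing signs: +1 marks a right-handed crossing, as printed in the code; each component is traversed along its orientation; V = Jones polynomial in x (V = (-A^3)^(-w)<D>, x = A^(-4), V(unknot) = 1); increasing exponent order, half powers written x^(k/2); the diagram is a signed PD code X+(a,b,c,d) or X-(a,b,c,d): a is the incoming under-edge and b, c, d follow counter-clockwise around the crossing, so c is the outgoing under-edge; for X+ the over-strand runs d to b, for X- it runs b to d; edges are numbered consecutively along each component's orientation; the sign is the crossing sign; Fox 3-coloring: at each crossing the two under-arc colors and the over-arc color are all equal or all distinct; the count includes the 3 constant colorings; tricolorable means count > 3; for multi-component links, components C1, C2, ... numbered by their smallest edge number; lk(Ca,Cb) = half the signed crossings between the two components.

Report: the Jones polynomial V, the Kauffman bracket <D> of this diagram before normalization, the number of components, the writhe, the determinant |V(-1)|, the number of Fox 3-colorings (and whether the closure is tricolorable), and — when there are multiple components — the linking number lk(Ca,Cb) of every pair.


V(x) = -x^-7 + x^-6 - x^-5 + x^-4 + x^-2
bracket: -A^-1 - A^7 + A^11 - A^15 + A^19, w = -3
1 component, writhe -3, over 11 crossings
det 5, colorings 3 of 3^11 — not tricolorable
observation: |V(-1)| = 5: so not tricolorable, since 3 does not divide 5


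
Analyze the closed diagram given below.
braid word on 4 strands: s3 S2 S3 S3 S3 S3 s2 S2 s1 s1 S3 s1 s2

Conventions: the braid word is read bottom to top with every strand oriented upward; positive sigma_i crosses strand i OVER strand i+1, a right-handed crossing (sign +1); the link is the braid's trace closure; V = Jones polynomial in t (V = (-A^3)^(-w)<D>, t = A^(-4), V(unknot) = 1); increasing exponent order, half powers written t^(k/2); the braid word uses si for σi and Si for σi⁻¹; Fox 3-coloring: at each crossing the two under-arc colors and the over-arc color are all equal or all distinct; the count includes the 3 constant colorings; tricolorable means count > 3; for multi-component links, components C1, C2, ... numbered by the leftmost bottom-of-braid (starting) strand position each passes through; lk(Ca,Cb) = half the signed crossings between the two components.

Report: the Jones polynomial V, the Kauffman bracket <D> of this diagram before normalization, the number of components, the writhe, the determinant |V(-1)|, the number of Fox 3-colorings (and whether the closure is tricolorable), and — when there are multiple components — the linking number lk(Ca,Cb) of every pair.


V = -t^-6 + t^-5 - 2t^-4 + 3t^-3 - 2t^-2 + 3t^-1 - 1 + t - t^2
<D> = A^-11 - A^-7 + A^-3 - 3A + 2A^5 - 3A^9 + 2A^13 - A^17 + A^21 (w = -1)
1 component over 13 crossings, w = -1
9 Fox colorings among 3^13, |V(-1)| = 15: tricolorable
why: w = -1 shifts under R1 moves; the (-A^3)^(1) factor cancels that in V


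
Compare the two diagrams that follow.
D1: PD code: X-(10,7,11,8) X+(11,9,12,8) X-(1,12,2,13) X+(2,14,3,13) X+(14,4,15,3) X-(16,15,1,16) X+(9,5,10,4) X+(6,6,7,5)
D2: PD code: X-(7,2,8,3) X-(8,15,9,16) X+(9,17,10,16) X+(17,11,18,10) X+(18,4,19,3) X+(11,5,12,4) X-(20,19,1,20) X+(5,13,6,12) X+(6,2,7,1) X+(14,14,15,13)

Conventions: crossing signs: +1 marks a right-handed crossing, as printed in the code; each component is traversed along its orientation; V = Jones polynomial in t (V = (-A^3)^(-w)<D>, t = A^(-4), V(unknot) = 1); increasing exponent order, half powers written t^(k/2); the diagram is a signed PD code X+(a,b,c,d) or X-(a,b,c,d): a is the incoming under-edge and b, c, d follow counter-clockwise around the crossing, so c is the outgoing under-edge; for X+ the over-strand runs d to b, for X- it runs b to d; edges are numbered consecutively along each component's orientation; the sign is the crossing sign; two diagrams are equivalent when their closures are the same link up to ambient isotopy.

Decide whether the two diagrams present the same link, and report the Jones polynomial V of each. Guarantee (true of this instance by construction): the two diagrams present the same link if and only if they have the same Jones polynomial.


same link: no
V(D1) = 1  [8 crossings, <D> = A^6, w = +2]
V(D2) = t + t^3 - t^4  [10 crossings, <D> = -A^-4 + 1 + A^8, w = +4]
insight: 2 classes among 2 diagrams; unequal V(t) rules out equality


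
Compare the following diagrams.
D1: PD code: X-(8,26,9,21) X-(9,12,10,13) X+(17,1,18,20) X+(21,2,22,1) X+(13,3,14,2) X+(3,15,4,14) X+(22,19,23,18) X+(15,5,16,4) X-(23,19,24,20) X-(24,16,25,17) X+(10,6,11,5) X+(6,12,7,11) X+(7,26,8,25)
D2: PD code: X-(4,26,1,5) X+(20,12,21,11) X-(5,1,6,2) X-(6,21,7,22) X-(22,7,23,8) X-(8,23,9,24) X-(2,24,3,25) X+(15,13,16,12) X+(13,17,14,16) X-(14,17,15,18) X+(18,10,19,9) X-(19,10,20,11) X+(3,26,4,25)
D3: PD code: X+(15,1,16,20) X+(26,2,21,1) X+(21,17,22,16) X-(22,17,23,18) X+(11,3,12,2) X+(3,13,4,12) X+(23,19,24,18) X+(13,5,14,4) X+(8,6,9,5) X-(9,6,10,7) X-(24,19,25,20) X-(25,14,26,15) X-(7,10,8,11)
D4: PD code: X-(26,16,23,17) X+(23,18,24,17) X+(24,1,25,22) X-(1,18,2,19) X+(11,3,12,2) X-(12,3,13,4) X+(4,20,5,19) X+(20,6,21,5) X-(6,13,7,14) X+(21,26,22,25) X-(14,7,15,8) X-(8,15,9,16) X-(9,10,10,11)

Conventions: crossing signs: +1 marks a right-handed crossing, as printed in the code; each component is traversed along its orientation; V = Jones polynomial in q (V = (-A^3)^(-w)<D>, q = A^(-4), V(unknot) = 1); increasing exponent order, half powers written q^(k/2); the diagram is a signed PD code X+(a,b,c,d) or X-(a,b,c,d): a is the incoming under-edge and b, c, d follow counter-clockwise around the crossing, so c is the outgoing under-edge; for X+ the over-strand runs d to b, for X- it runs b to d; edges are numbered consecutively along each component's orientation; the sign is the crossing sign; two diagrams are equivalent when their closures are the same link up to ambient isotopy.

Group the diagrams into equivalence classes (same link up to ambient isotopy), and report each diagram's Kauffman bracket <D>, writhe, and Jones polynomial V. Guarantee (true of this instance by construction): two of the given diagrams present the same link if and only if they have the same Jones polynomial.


equivalence classes: {D1, D3} | {D2} | {D4}
D1 (bracket -A^-3 + A^5 + A^9 + A^13; 13 crossings at w = +5): V = -q^(1/2) - q^(3/2) - q^(5/2) + q^(9/2)
D2 (bracket A^-3 + 2A^5 - A^9 + A^13 - A^17; 13 crossings at w = -3): V = q^(-13/2) - q^(-11/2) + q^(-9/2) - 2q^(-7/2) - q^(-3/2)
D3 (bracket -A^-9 + A^-1 + A^3 + A^7; 13 crossings at w = +3): V = -q^(1/2) - q^(3/2) - q^(5/2) + q^(9/2)
V(D4) = q^(-7/2) - q^(-5/2) + q^(-3/2) - 2q^(-1/2) - q^(3/2)  [13 crossings, <D> = A^-9 + 2A^-1 - A^3 + A^7 - A^11, w = -1]
key observation: 3 values of V(q) split the 4 diagrams


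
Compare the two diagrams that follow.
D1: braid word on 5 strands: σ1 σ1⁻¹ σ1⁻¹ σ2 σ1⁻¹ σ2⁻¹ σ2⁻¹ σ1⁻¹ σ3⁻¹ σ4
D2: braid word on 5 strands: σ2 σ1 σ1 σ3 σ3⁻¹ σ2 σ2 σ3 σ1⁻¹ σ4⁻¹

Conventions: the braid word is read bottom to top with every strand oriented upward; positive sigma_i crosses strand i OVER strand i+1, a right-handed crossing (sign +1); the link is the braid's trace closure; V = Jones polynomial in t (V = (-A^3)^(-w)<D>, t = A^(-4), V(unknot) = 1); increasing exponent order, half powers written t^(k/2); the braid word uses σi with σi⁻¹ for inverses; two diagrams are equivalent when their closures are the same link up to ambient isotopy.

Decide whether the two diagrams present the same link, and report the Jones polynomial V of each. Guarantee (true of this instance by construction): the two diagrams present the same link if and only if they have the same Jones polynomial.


same link: no
V(D1) = -t^-6 + t^-5 - t^-4 + 2t^-3 - t^-2 + t^-1  [10 crossings, <D> = A^-8 - A^-4 + 2 - A^4 + A^8 - A^12, w = -4]
D2 (bracket -A^-12 + A^-8 - A^-4 + 2 - A^4 + A^8; 10 crossings at w = +4): V = t - t^2 + 2t^3 - t^4 + t^5 - t^6
note: comparing 2 Jones polynomials yields 2 groups


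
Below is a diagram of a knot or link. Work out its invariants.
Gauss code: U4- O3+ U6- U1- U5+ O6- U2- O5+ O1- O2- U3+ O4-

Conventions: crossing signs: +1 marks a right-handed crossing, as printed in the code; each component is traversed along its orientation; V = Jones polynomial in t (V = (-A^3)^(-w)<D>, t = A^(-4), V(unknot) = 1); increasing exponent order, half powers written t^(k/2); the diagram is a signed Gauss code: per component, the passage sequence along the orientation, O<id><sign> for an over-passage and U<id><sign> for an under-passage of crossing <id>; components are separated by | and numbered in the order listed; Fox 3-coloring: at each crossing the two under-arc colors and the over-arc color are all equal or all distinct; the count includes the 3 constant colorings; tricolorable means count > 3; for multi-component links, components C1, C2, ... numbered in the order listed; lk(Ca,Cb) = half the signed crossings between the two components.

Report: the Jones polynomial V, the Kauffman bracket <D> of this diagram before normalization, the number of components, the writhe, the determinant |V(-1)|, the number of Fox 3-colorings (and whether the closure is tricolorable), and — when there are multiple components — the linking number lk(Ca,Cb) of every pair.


V = 1
<D> = A^-6 (w = -2)
1 component over 6 crossings, w = -2
3 Fox colorings among 3^6, |V(-1)| = 1: not tricolorable
why: |V(-1)| = 1: so not tricolorable, since 3 does not divide 1


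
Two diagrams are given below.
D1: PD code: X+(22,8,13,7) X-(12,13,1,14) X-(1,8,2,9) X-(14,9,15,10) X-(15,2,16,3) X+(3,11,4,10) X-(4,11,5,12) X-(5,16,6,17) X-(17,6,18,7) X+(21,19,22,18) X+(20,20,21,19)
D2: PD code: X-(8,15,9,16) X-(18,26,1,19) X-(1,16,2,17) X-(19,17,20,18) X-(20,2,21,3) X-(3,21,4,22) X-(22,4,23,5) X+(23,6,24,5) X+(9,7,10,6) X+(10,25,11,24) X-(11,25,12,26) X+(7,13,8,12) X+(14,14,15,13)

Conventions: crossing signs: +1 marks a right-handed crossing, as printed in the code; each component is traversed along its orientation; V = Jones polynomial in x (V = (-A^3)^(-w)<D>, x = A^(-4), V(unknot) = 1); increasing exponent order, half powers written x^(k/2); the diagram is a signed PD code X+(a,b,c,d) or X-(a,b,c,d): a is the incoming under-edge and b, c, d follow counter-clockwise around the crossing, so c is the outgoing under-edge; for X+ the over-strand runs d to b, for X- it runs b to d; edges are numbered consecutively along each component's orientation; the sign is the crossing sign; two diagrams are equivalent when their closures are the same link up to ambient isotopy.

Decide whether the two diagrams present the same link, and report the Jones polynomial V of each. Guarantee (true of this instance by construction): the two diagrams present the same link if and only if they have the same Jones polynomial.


equivalent: yes
D1 (bracket A^-3 + A^5 - A^9 + A^13; 11 crossings at w = -3): V = -x^(-11/2) + x^(-9/2) - x^(-7/2) - x^(-3/2)
D2 (bracket A^-3 + A^5 - A^9 + A^13; 13 crossings at w = -3): V = -x^(-11/2) + x^(-9/2) - x^(-7/2) - x^(-3/2)
key observation: from 11 to 13 crossings by R-moves: one link, two diagrams


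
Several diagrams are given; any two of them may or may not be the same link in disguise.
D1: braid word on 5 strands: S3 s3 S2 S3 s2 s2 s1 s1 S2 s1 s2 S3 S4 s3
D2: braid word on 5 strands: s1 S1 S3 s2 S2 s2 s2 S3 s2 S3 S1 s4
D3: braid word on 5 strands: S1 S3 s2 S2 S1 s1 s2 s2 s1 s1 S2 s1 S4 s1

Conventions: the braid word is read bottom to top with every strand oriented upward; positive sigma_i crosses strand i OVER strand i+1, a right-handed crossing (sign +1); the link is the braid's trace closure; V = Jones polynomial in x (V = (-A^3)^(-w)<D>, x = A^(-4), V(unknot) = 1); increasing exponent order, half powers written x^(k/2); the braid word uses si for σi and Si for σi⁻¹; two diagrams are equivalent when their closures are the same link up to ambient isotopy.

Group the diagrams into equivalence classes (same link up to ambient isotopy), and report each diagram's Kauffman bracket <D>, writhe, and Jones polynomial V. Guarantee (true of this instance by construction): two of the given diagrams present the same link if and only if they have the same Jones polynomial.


grouping into links: {D1, D3} | {D2}
V(D1) = x - x^2 + 2x^3 - x^4 + x^5 - x^6  (w +2, c 14, <D> = -A^-18 + A^-14 - A^-10 + 2A^-6 - A^-2 + A^2)
V(D2) = -x^-3 + 2x^-2 - 2x^-1 + 3 - 2x + 2x^2 - x^3  (w 0, c 12, <D> = -A^-12 + 2A^-8 - 2A^-4 + 3 - 2A^4 + 2A^8 - A^12)
V(D3) = x - x^2 + 2x^3 - x^4 + x^5 - x^6  [14 crossings, <D> = -A^-18 + A^-14 - A^-10 + 2A^-6 - A^-2 + A^2, w = +2]
why: 2 classes among 3 diagrams; unequal V(x) rules out equality


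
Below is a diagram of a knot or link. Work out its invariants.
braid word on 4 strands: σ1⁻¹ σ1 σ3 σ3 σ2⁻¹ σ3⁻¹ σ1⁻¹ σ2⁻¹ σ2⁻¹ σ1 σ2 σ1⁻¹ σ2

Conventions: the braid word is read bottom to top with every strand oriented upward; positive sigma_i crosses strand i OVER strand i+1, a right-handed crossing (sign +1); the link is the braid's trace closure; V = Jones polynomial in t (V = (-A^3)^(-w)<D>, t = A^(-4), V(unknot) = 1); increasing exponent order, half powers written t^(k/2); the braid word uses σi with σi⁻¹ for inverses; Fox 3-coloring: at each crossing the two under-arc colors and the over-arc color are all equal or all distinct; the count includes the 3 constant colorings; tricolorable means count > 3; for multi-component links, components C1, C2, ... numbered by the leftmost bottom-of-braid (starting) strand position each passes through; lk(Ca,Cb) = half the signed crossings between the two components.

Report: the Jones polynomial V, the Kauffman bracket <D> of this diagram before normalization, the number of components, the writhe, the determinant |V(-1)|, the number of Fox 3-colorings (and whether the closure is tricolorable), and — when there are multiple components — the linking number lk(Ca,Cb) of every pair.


V = -t^-3 + t^-2 - t^-1 + 3 - t + t^2 - t^3
<D> = A^-15 - A^-11 + A^-7 - 3A^-3 + A - A^5 + A^9 (w = -1)
1 component over 13 crossings, w = -1
27 Fox colorings among 3^13, |V(-1)| = 9: tricolorable
why: palindromic: swapping t for 1/t fixes V


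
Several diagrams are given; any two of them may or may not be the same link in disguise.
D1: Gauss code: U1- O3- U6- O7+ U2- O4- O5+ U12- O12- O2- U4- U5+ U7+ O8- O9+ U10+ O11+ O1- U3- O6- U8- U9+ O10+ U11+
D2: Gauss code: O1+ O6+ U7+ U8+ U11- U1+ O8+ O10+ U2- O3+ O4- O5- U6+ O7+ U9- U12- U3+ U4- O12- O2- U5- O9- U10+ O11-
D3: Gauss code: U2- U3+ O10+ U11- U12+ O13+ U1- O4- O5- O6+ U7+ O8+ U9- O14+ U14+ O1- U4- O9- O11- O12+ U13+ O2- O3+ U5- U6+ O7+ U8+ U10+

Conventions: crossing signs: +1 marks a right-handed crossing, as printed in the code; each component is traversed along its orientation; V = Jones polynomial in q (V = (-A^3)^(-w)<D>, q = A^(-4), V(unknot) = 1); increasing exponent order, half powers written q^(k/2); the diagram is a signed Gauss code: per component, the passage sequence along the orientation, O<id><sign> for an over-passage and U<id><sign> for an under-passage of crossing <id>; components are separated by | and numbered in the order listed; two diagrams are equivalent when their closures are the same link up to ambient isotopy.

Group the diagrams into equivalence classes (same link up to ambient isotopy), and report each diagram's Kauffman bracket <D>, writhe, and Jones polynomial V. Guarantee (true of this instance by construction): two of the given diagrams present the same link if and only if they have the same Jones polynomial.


grouping into links: {D1} | {D2, D3}
V(D1) = 1  (w -2, c 12, <D> = A^-6)
V(D2) = -q^-3 + 2q^-2 - 2q^-1 + 3 - 2q + 2q^2 - q^3  [12 crossings, <D> = -A^-12 + 2A^-8 - 2A^-4 + 3 - 2A^4 + 2A^8 - A^12, w = 0]
V(D3) = -q^-3 + 2q^-2 - 2q^-1 + 3 - 2q + 2q^2 - q^3  (w +2, c 14, <D> = -A^-6 + 2A^-2 - 2A^2 + 3A^6 - 2A^10 + 2A^14 - A^18)
key observation: 2 classes among 3 diagrams; unequal V(q) rules out equality


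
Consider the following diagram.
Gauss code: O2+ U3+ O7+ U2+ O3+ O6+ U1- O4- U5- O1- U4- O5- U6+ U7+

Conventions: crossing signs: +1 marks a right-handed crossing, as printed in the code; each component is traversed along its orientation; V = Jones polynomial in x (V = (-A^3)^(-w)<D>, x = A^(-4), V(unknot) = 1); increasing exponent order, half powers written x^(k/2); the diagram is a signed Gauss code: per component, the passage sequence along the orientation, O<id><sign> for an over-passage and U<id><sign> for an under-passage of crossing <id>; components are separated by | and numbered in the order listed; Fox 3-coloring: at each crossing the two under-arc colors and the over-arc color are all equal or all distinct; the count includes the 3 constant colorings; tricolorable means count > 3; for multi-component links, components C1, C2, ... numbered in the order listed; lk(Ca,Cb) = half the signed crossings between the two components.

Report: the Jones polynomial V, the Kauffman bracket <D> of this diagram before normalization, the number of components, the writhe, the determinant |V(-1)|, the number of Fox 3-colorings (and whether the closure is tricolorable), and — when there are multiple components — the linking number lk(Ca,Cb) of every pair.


V(x) = -x^-3 + x^-2 - x^-1 + 3 - x + x^2 - x^3
bracket: A^-9 - A^-5 + A^-1 - 3A^3 + A^7 - A^11 + A^15, w = +1
1 component, writhe +1, over 7 crossings
det 9, colorings 27 of 3^7 — tricolorable
observation: V spans 6 powers of x: at least 6 crossings in any diagram


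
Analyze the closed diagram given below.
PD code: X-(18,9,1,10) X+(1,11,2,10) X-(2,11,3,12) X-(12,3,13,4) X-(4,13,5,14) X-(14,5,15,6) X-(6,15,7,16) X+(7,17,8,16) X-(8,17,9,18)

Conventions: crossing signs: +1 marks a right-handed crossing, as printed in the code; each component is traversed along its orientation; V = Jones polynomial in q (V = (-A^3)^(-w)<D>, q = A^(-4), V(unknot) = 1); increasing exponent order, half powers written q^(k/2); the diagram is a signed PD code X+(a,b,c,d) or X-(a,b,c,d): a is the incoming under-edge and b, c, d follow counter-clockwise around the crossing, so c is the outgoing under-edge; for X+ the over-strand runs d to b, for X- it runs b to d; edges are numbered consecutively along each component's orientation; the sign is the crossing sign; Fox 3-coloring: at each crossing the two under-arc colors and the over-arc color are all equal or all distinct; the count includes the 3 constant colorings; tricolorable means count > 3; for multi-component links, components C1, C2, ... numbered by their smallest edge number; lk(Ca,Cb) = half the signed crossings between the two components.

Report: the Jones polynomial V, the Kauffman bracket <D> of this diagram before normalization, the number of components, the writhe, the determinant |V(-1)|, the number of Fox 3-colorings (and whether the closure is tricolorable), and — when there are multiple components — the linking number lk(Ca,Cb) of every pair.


V = -q^-7 + q^-6 - q^-5 + q^-4 + q^-2
<D> = -A^-7 - A + A^5 - A^9 + A^13 (w = -5)
1 component over 9 crossings, w = -5
3 Fox colorings among 3^9, |V(-1)| = 5: not tricolorable
why: det 5 = |V(-1)|; not divisible by 3, so not tricolorable
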